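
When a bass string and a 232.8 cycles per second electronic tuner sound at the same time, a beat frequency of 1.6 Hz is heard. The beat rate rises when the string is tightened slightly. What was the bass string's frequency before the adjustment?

234.4 Hz

|f − 232.8| = 1.6, so the bass string was at either 231.2 Hz or 234.4 Hz.
Increasing tension raises a string's frequency; the adjustment raises the bass string's frequency.
The beat rate rose, so the adjustment moved the bass string further from 232.8 Hz — it was already above the reference.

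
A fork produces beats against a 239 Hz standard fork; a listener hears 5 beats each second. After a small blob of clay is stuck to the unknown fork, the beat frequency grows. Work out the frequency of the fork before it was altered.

234 Hz

|f − 239| = 5, so the fork was at either 234 Hz or 244 Hz.
Adding mass to a fork lowers its frequency; the adjustment lowers the fork's frequency.
The beat rate rose, so the adjustment moved the fork further from 239 Hz — it was already below the reference.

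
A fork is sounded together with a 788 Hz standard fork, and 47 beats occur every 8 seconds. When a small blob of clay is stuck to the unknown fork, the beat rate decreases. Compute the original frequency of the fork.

Beat frequency = 47/8 = 5.875 Hz.
|f − 788| = 5.875, so the fork was at either 782.125 Hz or 793.875 Hz.
Adding mass to a fork lowers its frequency; the adjustment lowers the fork's frequency.
The beat rate fell, so the adjustment moved the fork toward 788 Hz — it must have started above the reference.

793.875 Hz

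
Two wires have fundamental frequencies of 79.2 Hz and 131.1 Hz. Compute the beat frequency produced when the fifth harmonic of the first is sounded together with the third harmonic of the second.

2.7 Hz

Fifth harmonic of the first: 5·79.2 = 396.0 Hz.
Third harmonic of the second: 3·131.1 = 393.3 Hz.
f_beat = |396.0 − 393.3| = 2.7 Hz.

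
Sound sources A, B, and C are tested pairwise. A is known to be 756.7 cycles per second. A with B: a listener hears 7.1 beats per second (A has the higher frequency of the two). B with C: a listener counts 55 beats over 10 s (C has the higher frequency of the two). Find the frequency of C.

755.1 Hz

B is below A, so f_B = 756.7 − 7.1 = 749.6 Hz.
B–C: Beat frequency = 55/10 = 5.5 Hz.
C is above B, so f_C = 749.6 + 5.5 = 755.1 Hz.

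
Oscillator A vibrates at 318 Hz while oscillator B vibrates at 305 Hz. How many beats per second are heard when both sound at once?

Beats arise from superposition of two nearby frequencies; the beat rate is |f₁ − f₂|.
|318 − 305| = 13 Hz.

13 Hz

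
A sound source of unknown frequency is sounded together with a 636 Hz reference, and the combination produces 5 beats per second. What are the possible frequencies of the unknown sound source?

631 Hz or 641 Hz

|f − 636| = 5, so f = 636 ± 5.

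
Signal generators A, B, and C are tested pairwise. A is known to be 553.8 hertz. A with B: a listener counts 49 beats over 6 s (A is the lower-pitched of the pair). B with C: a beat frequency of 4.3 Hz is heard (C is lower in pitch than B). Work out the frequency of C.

557.6667 Hz

A–B: Beat frequency = 49/6 = 8.1667 Hz.
B is above A, so f_B = 553.8 + 8.1667 = 561.9667 Hz.
C is below B, so f_C = 561.9667 − 4.3 = 557.6667 Hz.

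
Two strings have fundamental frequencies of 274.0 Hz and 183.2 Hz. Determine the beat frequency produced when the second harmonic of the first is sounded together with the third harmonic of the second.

Second harmonic of the first: 2·274.0 = 548.0 Hz.
Third harmonic of the second: 3·183.2 = 549.6 Hz.
f_beat = |548.0 − 549.6| = 1.6 Hz.

1.6 Hz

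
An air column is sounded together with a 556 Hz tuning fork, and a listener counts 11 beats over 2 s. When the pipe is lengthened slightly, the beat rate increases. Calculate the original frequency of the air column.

550.5 Hz

Beat frequency = 11/2 = 5.5 Hz.
|f − 556| = 5.5, so the air column was at either 550.5 Hz or 561.5 Hz.
A longer pipe has a lower fundamental; the adjustment lowers the air column's frequency.
The beat rate rose, so the adjustment moved the air column further from 556 Hz — it was already below the reference.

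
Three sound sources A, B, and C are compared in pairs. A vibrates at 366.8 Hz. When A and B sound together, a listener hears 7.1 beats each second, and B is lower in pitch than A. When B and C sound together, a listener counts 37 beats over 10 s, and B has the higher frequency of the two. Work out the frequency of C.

356 Hz

B is below A, so f_B = 366.8 − 7.1 = 359.7 Hz.
B–C: Beat frequency = 37/10 = 3.7 Hz.
C is below B, so f_C = 359.7 − 3.7 = 356 Hz.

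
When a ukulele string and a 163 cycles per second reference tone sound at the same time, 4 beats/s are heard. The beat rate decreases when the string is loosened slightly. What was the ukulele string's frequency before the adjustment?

167 Hz

|f − 163| = 4, so the ukulele string was at either 159 Hz or 167 Hz.
Reducing tension lowers a string's frequency; the adjustment lowers the ukulele string's frequency.
The beat rate fell, so the adjustment moved the ukulele string toward 163 Hz — it must have started above the reference.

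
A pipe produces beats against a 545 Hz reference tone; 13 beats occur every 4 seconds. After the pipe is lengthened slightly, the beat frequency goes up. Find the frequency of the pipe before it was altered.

541.75 Hz

Beat frequency = 13/4 = 3.25 Hz.
|f − 545| = 3.25, so the pipe was at either 541.75 Hz or 548.25 Hz.
A longer pipe has a lower fundamental; the adjustment lowers the pipe's frequency.
The beat rate rose, so the adjustment moved the pipe further from 545 Hz — it was already below the reference.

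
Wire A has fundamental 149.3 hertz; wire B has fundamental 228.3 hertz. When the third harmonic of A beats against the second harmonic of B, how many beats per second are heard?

Third harmonic of the first: 3·149.3 = 447.9 Hz.
Second harmonic of the second: 2·228.3 = 456.6 Hz.
f_beat = |447.9 − 456.6| = 8.7 Hz.

8.7 Hz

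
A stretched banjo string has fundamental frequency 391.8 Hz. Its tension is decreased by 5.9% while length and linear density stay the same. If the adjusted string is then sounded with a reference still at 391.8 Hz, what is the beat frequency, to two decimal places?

11.73 Hz

For a string, f ∝ √T, so the new frequency is 391.8·√0.941 = 380.0662 Hz.
f_beat = |380.0662 − 391.8| = 11.73 Hz.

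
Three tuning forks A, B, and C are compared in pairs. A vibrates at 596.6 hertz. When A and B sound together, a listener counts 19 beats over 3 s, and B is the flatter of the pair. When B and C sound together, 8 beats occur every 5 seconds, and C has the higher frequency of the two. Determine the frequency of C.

591.8667 Hz

A–B: Beat frequency = 19/3 = 6.3333 Hz.
B is below A, so f_B = 596.6 − 6.3333 = 590.2667 Hz.
B–C: Beat frequency = 8/5 = 1.6 Hz.
C is above B, so f_C = 590.2667 + 1.6 = 591.8667 Hz.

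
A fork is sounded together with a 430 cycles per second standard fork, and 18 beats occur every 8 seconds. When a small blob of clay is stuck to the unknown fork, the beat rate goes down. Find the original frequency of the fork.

Beat frequency = 18/8 = 2.25 Hz.
|f − 430| = 2.25, so the fork was at either 427.75 Hz or 432.25 Hz.
Adding mass to a fork lowers its frequency; the adjustment lowers the fork's frequency.
The beat rate fell, so the adjustment moved the fork toward 430 Hz — it must have started above the reference.

432.25 Hz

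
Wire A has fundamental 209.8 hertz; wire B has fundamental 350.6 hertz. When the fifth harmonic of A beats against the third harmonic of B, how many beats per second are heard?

Fifth harmonic of the first: 5·209.8 = 1049.0 Hz.
Third harmonic of the second: 3·350.6 = 1051.8 Hz.
f_beat = |1049.0 − 1051.8| = 2.8 Hz.

2.8 Hz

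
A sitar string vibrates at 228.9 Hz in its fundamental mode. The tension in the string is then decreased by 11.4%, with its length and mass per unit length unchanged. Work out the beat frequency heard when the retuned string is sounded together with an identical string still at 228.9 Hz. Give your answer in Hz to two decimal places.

For a string, f ∝ √T, so the new frequency is 228.9·√0.886 = 215.4580 Hz.
f_beat = |215.4580 − 228.9| = 13.44 Hz.

13.44 Hz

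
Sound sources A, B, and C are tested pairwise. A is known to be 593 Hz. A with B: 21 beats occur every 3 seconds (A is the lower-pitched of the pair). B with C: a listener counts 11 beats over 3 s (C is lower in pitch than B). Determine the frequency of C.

A–B: Beat frequency = 21/3 = 7 Hz.
B is above A, so f_B = 593 + 7 = 600 Hz.
B–C: Beat frequency = 11/3 = 3.6667 Hz.
C is below B, so f_C = 600 − 3.6667 = 596.3333 Hz.

596.3333 Hz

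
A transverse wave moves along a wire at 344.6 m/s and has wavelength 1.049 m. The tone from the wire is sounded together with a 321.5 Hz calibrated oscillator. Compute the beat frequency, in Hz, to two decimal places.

7.00 Hz

Source frequency f = v/λ = 344.6/1.049 = 328.5033 Hz.
f_beat = |328.5033 − 321.5| = 7.00 Hz.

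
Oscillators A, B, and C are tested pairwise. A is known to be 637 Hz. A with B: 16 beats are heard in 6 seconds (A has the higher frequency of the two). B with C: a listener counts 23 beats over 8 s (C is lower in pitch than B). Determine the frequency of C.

631.4583 Hz

A–B: Beat frequency = 16/6 = 2.6667 Hz.
B is below A, so f_B = 637 − 2.6667 = 634.3333 Hz.
B–C: Beat frequency = 23/8 = 2.875 Hz.
C is below B, so f_C = 634.3333 − 2.875 = 631.4583 Hz.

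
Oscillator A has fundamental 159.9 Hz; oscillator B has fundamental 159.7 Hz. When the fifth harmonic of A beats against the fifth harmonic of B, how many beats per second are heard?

1.0 Hz

Fifth harmonic of the first: 5·159.9 = 799.5 Hz.
Fifth harmonic of the second: 5·159.7 = 798.5 Hz.
f_beat = |799.5 − 798.5| = 1.0 Hz.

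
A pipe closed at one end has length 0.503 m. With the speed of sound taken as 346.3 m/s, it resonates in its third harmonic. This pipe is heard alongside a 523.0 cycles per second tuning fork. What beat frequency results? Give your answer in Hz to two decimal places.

Closed pipe (odd harmonics): f_n = n·v/(4L) = 3·346.3/(4·0.503) = 516.3519 Hz.
f_beat = |516.3519 − 523.0| = 6.65 Hz.

6.65 Hz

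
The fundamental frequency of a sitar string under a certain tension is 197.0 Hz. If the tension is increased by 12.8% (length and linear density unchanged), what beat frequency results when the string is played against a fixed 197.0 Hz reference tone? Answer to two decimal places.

12.23 Hz

For a string, f ∝ √T, so the new frequency is 197.0·√1.128 = 209.2285 Hz.
f_beat = |209.2285 − 197.0| = 12.23 Hz.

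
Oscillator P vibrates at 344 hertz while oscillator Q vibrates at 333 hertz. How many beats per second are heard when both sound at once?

f_beat = |f₁ − f₂|.
|344 − 333| = 11 Hz.

11 Hz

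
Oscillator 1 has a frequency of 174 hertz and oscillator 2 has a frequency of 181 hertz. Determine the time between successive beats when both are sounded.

f_beat = |174 − 181| = 7 Hz.
Beat period T = 1 / f_beat = 1 / 7 s.

0.143 s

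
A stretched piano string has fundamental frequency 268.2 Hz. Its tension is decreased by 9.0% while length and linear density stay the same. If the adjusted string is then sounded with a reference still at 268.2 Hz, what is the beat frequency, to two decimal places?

12.35 Hz

For a string, f ∝ √T, so the new frequency is 268.2·√0.910 = 255.8465 Hz.
f_beat = |255.8465 − 268.2| = 12.35 Hz.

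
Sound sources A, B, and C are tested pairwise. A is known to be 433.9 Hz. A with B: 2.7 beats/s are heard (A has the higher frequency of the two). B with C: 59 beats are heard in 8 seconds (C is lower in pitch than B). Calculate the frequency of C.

B is below A, so f_B = 433.9 − 2.7 = 431.2 Hz.
B–C: Beat frequency = 59/8 = 7.375 Hz.
C is below B, so f_C = 431.2 − 7.375 = 423.825 Hz.

423.825 Hz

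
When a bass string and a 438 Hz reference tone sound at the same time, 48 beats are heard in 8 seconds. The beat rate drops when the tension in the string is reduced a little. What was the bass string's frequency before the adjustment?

Beat frequency = 48/8 = 6 Hz.
|f − 438| = 6, so the bass string was at either 432 Hz or 444 Hz.
Lower tension means lower frequency; the adjustment lowers the bass string's frequency.
The beat rate fell, so the adjustment moved the bass string toward 438 Hz — it must have started above the reference.

444 Hz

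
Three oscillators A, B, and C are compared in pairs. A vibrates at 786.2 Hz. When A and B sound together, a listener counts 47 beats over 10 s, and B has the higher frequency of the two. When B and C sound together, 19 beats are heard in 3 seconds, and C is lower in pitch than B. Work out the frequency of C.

A–B: Beat frequency = 47/10 = 4.7 Hz.
B is above A, so f_B = 786.2 + 4.7 = 790.9 Hz.
B–C: Beat frequency = 19/3 = 6.3333 Hz.
C is below B, so f_C = 790.9 − 6.3333 = 784.5667 Hz.

784.5667 Hz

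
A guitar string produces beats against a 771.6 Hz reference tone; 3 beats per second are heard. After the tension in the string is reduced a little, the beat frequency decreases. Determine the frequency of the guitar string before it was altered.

|f − 771.6| = 3, so the guitar string was at either 768.6 Hz or 774.6 Hz.
Lower tension means lower frequency; the adjustment lowers the guitar string's frequency.
The beat rate fell, so the adjustment moved the guitar string toward 771.6 Hz — it must have started above the reference.

774.6 Hz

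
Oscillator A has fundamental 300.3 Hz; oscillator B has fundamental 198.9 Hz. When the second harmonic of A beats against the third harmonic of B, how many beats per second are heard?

3.9 Hz

Second harmonic of the first: 2·300.3 = 600.6 Hz.
Third harmonic of the second: 3·198.9 = 596.7 Hz.
f_beat = |600.6 − 596.7| = 3.9 Hz.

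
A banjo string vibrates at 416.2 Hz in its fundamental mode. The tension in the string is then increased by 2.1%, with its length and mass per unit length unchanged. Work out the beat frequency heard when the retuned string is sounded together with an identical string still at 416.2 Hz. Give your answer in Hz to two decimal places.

For a string, f ∝ √T, so the new frequency is 416.2·√1.021 = 420.5474 Hz.
f_beat = |420.5474 − 416.2| = 4.35 Hz.

4.35 Hz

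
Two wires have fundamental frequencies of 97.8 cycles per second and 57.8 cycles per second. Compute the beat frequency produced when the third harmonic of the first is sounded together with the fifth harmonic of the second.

Third harmonic of the first: 3·97.8 = 293.4 Hz.
Fifth harmonic of the second: 5·57.8 = 289.0 Hz.
f_beat = |293.4 − 289.0| = 4.4 Hz.

4.4 Hz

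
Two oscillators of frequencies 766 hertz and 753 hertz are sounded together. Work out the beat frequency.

f_beat = |f₁ − f₂|.
|766 − 753| = 13 Hz.

13 Hz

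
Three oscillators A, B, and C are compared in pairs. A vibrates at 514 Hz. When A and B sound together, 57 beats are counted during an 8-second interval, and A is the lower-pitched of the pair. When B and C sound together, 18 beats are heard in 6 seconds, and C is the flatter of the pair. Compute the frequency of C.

518.125 Hz

A–B: Beat frequency = 57/8 = 7.125 Hz.
B is above A, so f_B = 514 + 7.125 = 521.125 Hz.
B–C: Beat frequency = 18/6 = 3 Hz.
C is below B, so f_C = 521.125 − 3 = 518.125 Hz.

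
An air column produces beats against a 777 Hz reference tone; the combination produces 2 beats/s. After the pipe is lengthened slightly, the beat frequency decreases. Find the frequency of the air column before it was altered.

|f − 777| = 2, so the air column was at either 775 Hz or 779 Hz.
A longer pipe has a lower fundamental; the adjustment lowers the air column's frequency.
The beat rate fell, so the adjustment moved the air column toward 777 Hz — it must have started above the reference.

779 Hz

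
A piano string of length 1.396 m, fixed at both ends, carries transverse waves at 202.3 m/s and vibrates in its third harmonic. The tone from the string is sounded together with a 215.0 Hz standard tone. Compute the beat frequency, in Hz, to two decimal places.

2.37 Hz

For a string fixed at both ends, f_n = n·v/(2L) = 3·202.3/(2·1.396) = 217.3711 Hz.
f_beat = |217.3711 − 215.0| = 2.37 Hz.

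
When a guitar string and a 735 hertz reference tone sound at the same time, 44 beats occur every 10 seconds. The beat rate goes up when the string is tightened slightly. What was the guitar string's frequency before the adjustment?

Beat frequency = 44/10 = 4.4 Hz.
|f − 735| = 4.4, so the guitar string was at either 730.6 Hz or 739.4 Hz.
Increasing tension raises a string's frequency; the adjustment raises the guitar string's frequency.
The beat rate rose, so the adjustment moved the guitar string further from 735 Hz — it was already above the reference.

739.4 Hz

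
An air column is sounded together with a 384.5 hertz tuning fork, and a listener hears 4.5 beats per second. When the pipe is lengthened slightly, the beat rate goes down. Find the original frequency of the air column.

389 Hz

|f − 384.5| = 4.5, so the air column was at either 380 Hz or 389 Hz.
A longer pipe has a lower fundamental; the adjustment lowers the air column's frequency.
The beat rate fell, so the adjustment moved the air column toward 384.5 Hz — it must have started above the reference.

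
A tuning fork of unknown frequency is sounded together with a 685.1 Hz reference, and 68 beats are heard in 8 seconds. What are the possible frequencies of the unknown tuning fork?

Beat frequency = 68/8 = 8.5 Hz.
|f − 685.1| = 8.5, so f = 685.1 ± 8.5.

676.6 Hz or 693.6 Hz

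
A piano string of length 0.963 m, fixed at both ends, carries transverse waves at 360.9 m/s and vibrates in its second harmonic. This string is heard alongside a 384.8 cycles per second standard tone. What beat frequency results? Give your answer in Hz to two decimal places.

For a string fixed at both ends, f_n = n·v/(2L) = 2·360.9/(2·0.963) = 374.7664 Hz.
f_beat = |374.7664 − 384.8| = 10.03 Hz.

10.03 Hz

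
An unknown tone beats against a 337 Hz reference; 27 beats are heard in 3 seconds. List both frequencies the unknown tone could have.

Beat frequency = 27/3 = 9 Hz.
|f − 337| = 9, so f = 337 ± 9.

328 Hz or 346 Hz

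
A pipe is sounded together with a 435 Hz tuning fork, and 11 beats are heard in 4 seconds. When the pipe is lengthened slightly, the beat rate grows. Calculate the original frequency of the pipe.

Beat frequency = 11/4 = 2.75 Hz.
|f − 435| = 2.75, so the pipe was at either 432.25 Hz or 437.75 Hz.
A longer pipe has a lower fundamental; the adjustment lowers the pipe's frequency.
The beat rate rose, so the adjustment moved the pipe further from 435 Hz — it was already below the reference.

432.25 Hz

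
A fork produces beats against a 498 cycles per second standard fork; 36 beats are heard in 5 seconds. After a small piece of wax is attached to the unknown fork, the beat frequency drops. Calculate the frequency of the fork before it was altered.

505.2 Hz

Beat frequency = 36/5 = 7.2 Hz.
|f − 498| = 7.2, so the fork was at either 490.8 Hz or 505.2 Hz.
Loading a fork with wax lowers its frequency; the adjustment lowers the fork's frequency.
The beat rate fell, so the adjustment moved the fork toward 498 Hz — it must have started above the reference.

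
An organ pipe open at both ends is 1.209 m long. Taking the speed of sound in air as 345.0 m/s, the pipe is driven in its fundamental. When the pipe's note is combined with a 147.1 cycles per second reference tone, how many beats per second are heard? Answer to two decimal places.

4.42 Hz

Open pipe: f_n = n·v/(2L) = 1·345.0/(2·1.209) = 142.6799 Hz.
f_beat = |142.6799 − 147.1| = 4.42 Hz.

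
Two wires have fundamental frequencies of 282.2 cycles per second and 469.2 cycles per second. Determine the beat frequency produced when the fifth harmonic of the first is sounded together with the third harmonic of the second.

3.4 Hz

Fifth harmonic of the first: 5·282.2 = 1411.0 Hz.
Third harmonic of the second: 3·469.2 = 1407.6 Hz.
f_beat = |1411.0 − 1407.6| = 3.4 Hz.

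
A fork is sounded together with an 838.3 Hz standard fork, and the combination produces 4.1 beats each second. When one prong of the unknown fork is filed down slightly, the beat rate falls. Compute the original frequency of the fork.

834.2 Hz

|f − 838.3| = 4.1, so the fork was at either 834.2 Hz or 842.4 Hz.
Filing a prong removes mass and raises the fork's frequency; the adjustment raises the fork's frequency.
The beat rate fell, so the adjustment moved the fork toward 838.3 Hz — it must have started below the reference.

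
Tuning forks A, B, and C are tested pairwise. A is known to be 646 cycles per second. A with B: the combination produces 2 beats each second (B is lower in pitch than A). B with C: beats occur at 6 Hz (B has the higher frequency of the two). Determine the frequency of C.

638 Hz

B is below A, so f_B = 646 − 2 = 644 Hz.
C is below B, so f_C = 644 − 6 = 638 Hz.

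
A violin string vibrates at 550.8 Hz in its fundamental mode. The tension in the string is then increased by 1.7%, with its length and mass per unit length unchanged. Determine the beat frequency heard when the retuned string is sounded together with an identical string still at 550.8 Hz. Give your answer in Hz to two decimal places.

4.66 Hz

For a string, f ∝ √T, so the new frequency is 550.8·√1.017 = 555.4621 Hz.
f_beat = |555.4621 − 550.8| = 4.66 Hz.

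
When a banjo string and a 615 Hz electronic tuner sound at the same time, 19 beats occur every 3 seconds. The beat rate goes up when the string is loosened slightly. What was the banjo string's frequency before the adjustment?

608.6667 Hz

Beat frequency = 19/3 = 6.3333 Hz.
|f − 615| = 6.3333, so the banjo string was at either 608.6667 Hz or 621.3333 Hz.
Reducing tension lowers a string's frequency; the adjustment lowers the banjo string's frequency.
The beat rate rose, so the adjustment moved the banjo string further from 615 Hz — it was already below the reference.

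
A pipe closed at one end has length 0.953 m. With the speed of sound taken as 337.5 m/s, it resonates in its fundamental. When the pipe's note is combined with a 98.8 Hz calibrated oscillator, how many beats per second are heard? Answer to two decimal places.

Closed pipe (odd harmonics): f_n = n·v/(4L) = 1·337.5/(4·0.953) = 88.5362 Hz.
f_beat = |88.5362 − 98.8| = 10.26 Hz.

10.26 Hz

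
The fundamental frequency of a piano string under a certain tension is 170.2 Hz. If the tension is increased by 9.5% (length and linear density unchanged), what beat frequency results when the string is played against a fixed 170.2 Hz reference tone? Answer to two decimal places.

For a string, f ∝ √T, so the new frequency is 170.2·√1.095 = 178.1011 Hz.
f_beat = |178.1011 − 170.2| = 7.90 Hz.

7.90 Hz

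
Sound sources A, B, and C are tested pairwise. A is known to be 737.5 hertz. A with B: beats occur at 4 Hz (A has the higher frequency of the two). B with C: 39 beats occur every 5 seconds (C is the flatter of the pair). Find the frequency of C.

B is below A, so f_B = 737.5 − 4 = 733.5 Hz.
B–C: Beat frequency = 39/5 = 7.8 Hz.
C is below B, so f_C = 733.5 − 7.8 = 725.7 Hz.

725.7 Hz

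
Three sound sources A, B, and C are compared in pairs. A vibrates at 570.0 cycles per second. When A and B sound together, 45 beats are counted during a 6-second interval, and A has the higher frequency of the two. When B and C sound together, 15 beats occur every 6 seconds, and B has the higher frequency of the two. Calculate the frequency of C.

560 Hz

A–B: Beat frequency = 45/6 = 7.5 Hz.
B is below A, so f_B = 570.0 − 7.5 = 562.5 Hz.
B–C: Beat frequency = 15/6 = 2.5 Hz.
C is below B, so f_C = 562.5 − 2.5 = 560 Hz.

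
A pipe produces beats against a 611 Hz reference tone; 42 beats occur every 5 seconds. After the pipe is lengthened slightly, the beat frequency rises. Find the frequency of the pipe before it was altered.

Beat frequency = 42/5 = 8.4 Hz.
|f − 611| = 8.4, so the pipe was at either 602.6 Hz or 619.4 Hz.
A longer pipe has a lower fundamental; the adjustment lowers the pipe's frequency.
The beat rate rose, so the adjustment moved the pipe further from 611 Hz — it was already below the reference.

602.6 Hz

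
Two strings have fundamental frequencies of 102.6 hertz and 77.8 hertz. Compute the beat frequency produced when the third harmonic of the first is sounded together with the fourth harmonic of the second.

3.4 Hz

Third harmonic of the first: 3·102.6 = 307.8 Hz.
Fourth harmonic of the second: 4·77.8 = 311.2 Hz.
f_beat = |307.8 − 311.2| = 3.4 Hz.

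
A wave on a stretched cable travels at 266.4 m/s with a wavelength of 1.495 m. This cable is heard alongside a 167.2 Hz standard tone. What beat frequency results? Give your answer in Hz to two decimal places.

10.99 Hz

Source frequency f = v/λ = 266.4/1.495 = 178.1940 Hz.
f_beat = |178.1940 − 167.2| = 10.99 Hz.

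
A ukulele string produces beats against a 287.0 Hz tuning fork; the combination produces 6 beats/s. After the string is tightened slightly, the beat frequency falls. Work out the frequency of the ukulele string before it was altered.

281 Hz

|f − 287.0| = 6, so the ukulele string was at either 281 Hz or 293 Hz.
Increasing tension raises a string's frequency; the adjustment raises the ukulele string's frequency.
The beat rate fell, so the adjustment moved the ukulele string toward 287.0 Hz — it must have started below the reference.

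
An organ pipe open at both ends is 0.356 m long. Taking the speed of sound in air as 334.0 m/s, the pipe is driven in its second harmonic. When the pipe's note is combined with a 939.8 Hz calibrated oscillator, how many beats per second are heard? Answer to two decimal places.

1.60 Hz

Open pipe: f_n = n·v/(2L) = 2·334.0/(2·0.356) = 938.2022 Hz.
f_beat = |938.2022 − 939.8| = 1.60 Hz.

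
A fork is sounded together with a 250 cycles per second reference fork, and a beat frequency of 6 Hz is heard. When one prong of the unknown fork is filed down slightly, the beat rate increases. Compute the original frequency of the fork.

|f − 250| = 6, so the fork was at either 244 Hz or 256 Hz.
Filing a prong removes mass and raises the fork's frequency; the adjustment raises the fork's frequency.
The beat rate rose, so the adjustment moved the fork further from 250 Hz — it was already above the reference.

256 Hz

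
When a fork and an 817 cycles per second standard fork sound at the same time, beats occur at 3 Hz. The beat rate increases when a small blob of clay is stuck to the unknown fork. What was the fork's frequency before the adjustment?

|f − 817| = 3, so the fork was at either 814 Hz or 820 Hz.
Adding mass to a fork lowers its frequency; the adjustment lowers the fork's frequency.
The beat rate rose, so the adjustment moved the fork further from 817 Hz — it was already below the reference.

814 Hz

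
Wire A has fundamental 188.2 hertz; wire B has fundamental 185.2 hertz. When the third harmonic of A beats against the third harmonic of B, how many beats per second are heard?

9.0 Hz

Third harmonic of the first: 3·188.2 = 564.6 Hz.
Third harmonic of the second: 3·185.2 = 555.6 Hz.
f_beat = |564.6 − 555.6| = 9.0 Hz.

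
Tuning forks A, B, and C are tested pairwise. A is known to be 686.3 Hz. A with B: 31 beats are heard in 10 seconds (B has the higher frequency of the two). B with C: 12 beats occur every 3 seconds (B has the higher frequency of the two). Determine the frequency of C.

A–B: Beat frequency = 31/10 = 3.1 Hz.
B is above A, so f_B = 686.3 + 3.1 = 689.4 Hz.
B–C: Beat frequency = 12/3 = 4 Hz.
C is below B, so f_C = 689.4 − 4 = 685.4 Hz.

685.4 Hz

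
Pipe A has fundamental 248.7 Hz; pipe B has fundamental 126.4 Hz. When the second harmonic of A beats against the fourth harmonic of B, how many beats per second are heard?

Second harmonic of the first: 2·248.7 = 497.4 Hz.
Fourth harmonic of the second: 4·126.4 = 505.6 Hz.
f_beat = |497.4 − 505.6| = 8.2 Hz.

8.2 Hz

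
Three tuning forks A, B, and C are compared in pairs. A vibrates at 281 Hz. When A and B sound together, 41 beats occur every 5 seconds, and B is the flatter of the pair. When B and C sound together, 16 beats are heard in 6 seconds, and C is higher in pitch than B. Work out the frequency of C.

A–B: Beat frequency = 41/5 = 8.2 Hz.
B is below A, so f_B = 281 − 8.2 = 272.8 Hz.
B–C: Beat frequency = 16/6 = 2.6667 Hz.
C is above B, so f_C = 272.8 + 2.6667 = 275.4667 Hz.

275.4667 Hz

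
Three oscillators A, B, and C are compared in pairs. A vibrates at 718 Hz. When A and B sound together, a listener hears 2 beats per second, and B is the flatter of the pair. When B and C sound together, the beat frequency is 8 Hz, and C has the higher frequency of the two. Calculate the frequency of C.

724 Hz

B is below A, so f_B = 718 − 2 = 716 Hz.
C is above B, so f_C = 716 + 8 = 724 Hz.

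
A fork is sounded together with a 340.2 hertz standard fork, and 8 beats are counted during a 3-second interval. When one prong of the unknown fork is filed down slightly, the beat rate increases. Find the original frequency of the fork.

342.8667 Hz

Beat frequency = 8/3 = 2.6667 Hz.
|f − 340.2| = 2.6667, so the fork was at either 337.5333 Hz or 342.8667 Hz.
Filing a prong removes mass and raises the fork's frequency; the adjustment raises the fork's frequency.
The beat rate rose, so the adjustment moved the fork further from 340.2 Hz — it was already above the reference.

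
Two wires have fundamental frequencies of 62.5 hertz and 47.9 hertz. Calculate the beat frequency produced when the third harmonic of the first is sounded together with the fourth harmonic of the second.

4.1 Hz

Third harmonic of the first: 3·62.5 = 187.5 Hz.
Fourth harmonic of the second: 4·47.9 = 191.6 Hz.
f_beat = |187.5 − 191.6| = 4.1 Hz.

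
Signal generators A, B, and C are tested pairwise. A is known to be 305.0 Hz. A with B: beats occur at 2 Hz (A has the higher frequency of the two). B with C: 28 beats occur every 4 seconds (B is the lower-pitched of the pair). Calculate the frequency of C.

B is below A, so f_B = 305.0 − 2 = 303 Hz.
B–C: Beat frequency = 28/4 = 7 Hz.
C is above B, so f_C = 303 + 7 = 310 Hz.

310 Hz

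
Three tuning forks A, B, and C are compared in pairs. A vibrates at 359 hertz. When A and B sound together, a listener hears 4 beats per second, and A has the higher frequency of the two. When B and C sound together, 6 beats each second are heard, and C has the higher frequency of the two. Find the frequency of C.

B is below A, so f_B = 359 − 4 = 355 Hz.
C is above B, so f_C = 355 + 6 = 361 Hz.

361 Hz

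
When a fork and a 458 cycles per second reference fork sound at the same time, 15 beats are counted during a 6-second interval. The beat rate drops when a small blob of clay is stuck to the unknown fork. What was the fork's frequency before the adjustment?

Beat frequency = 15/6 = 2.5 Hz.
|f − 458| = 2.5, so the fork was at either 455.5 Hz or 460.5 Hz.
Adding mass to a fork lowers its frequency; the adjustment lowers the fork's frequency.
The beat rate fell, so the adjustment moved the fork toward 458 Hz — it must have started above the reference.

460.5 Hz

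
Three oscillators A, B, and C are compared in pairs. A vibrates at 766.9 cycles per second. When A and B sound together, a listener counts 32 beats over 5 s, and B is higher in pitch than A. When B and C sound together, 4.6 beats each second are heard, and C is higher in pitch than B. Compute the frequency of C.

777.9 Hz

A–B: Beat frequency = 32/5 = 6.4 Hz.
B is above A, so f_B = 766.9 + 6.4 = 773.3 Hz.
C is above B, so f_C = 773.3 + 4.6 = 777.9 Hz.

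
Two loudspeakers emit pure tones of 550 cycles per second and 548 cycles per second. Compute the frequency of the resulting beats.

2 Hz

The beat frequency equals the magnitude of the frequency difference.
|550 − 548| = 2 Hz.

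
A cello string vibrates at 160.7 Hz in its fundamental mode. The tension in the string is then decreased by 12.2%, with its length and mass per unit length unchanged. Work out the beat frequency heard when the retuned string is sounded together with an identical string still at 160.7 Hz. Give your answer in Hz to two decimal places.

10.12 Hz

For a string, f ∝ √T, so the new frequency is 160.7·√0.878 = 150.5786 Hz.
f_beat = |150.5786 − 160.7| = 10.12 Hz.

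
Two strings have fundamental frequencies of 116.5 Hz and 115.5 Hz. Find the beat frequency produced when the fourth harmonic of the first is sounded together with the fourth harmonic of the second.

Fourth harmonic of the first: 4·116.5 = 466.0 Hz.
Fourth harmonic of the second: 4·115.5 = 462.0 Hz.
f_beat = |466.0 − 462.0| = 4.0 Hz.

4.0 Hz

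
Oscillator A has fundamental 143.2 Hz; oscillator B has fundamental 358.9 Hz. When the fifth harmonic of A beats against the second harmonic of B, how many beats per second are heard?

Fifth harmonic of the first: 5·143.2 = 716.0 Hz.
Second harmonic of the second: 2·358.9 = 717.8 Hz.
f_beat = |716.0 − 717.8| = 1.8 Hz.

1.8 Hz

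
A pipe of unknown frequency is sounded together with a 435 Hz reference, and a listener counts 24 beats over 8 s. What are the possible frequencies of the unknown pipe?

432 Hz or 438 Hz

Beat frequency = 24/8 = 3 Hz.
|f − 435| = 3, so f = 435 ± 3.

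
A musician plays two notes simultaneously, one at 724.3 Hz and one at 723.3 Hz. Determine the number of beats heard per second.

f_beat = |f₁ − f₂|.
|724.3 − 723.3| = 1 Hz.

1 Hz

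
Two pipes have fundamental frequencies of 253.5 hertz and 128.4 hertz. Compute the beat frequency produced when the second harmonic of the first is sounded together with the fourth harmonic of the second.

6.6 Hz

Second harmonic of the first: 2·253.5 = 507.0 Hz.
Fourth harmonic of the second: 4·128.4 = 513.6 Hz.
f_beat = |507.0 − 513.6| = 6.6 Hz.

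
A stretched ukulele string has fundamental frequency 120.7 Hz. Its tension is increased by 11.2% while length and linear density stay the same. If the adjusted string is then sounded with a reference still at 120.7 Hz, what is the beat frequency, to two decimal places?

6.58 Hz

For a string, f ∝ √T, so the new frequency is 120.7·√1.112 = 127.2799 Hz.
f_beat = |127.2799 − 120.7| = 6.58 Hz.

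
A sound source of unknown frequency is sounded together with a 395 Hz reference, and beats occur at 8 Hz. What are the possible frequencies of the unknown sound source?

|f − 395| = 8, so f = 395 ± 8.

387 Hz or 403 Hz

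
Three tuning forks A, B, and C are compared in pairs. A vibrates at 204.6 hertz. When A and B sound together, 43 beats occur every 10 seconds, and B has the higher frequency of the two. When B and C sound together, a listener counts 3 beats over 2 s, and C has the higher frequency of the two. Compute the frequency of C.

210.4 Hz

A–B: Beat frequency = 43/10 = 4.3 Hz.
B is above A, so f_B = 204.6 + 4.3 = 208.9 Hz.
B–C: Beat frequency = 3/2 = 1.5 Hz.
C is above B, so f_C = 208.9 + 1.5 = 210.4 Hz.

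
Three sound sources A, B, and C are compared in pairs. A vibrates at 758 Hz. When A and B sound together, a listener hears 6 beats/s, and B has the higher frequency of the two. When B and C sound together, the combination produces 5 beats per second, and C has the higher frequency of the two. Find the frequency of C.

769 Hz

B is above A, so f_B = 758 + 6 = 764 Hz.
C is above B, so f_C = 764 + 5 = 769 Hz.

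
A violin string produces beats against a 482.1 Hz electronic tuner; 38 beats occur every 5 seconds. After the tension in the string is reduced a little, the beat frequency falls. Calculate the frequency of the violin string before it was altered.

489.7 Hz

Beat frequency = 38/5 = 7.6 Hz.
|f − 482.1| = 7.6, so the violin string was at either 474.5 Hz or 489.7 Hz.
Lower tension means lower frequency; the adjustment lowers the violin string's frequency.
The beat rate fell, so the adjustment moved the violin string toward 482.1 Hz — it must have started above the reference.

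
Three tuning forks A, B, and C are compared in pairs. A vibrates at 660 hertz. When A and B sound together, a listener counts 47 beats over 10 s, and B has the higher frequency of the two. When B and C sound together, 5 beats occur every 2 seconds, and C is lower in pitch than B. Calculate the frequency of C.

662.2 Hz

A–B: Beat frequency = 47/10 = 4.7 Hz.
B is above A, so f_B = 660 + 4.7 = 664.7 Hz.
B–C: Beat frequency = 5/2 = 2.5 Hz.
C is below B, so f_C = 664.7 − 2.5 = 662.2 Hz.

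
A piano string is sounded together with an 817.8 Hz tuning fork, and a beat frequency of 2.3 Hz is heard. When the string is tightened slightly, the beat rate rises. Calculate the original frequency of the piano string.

820.1 Hz

|f − 817.8| = 2.3, so the piano string was at either 815.5 Hz or 820.1 Hz.
Increasing tension raises a string's frequency; the adjustment raises the piano string's frequency.
The beat rate rose, so the adjustment moved the piano string further from 817.8 Hz — it was already above the reference.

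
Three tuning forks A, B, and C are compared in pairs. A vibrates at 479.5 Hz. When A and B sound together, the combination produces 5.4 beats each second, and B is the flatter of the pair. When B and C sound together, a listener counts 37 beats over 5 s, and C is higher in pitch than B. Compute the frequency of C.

B is below A, so f_B = 479.5 − 5.4 = 474.1 Hz.
B–C: Beat frequency = 37/5 = 7.4 Hz.
C is above B, so f_C = 474.1 + 7.4 = 481.5 Hz.

481.5 Hz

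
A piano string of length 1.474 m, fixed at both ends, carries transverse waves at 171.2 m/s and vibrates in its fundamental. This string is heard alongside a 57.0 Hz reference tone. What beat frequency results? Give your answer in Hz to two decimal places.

For a string fixed at both ends, f_n = n·v/(2L) = 1·171.2/(2·1.474) = 58.0733 Hz.
f_beat = |58.0733 − 57.0| = 1.07 Hz.

1.07 Hz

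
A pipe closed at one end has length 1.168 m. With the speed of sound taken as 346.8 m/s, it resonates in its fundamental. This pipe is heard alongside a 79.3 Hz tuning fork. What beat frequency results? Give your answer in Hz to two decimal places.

Closed pipe (odd harmonics): f_n = n·v/(4L) = 1·346.8/(4·1.168) = 74.2295 Hz.
f_beat = |74.2295 − 79.3| = 5.07 Hz.

5.07 Hz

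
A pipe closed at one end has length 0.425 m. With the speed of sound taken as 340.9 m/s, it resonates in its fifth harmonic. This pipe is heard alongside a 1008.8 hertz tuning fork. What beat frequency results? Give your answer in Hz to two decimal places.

6.15 Hz

Closed pipe (odd harmonics): f_n = n·v/(4L) = 5·340.9/(4·0.425) = 1002.6471 Hz.
f_beat = |1002.6471 − 1008.8| = 6.15 Hz.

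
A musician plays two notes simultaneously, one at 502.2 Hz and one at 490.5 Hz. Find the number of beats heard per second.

11.7 Hz

The beat frequency equals the magnitude of the frequency difference.
|502.2 − 490.5| = 11.7 Hz.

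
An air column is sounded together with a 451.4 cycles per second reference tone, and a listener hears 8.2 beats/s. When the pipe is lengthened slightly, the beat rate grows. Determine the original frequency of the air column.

|f − 451.4| = 8.2, so the air column was at either 443.2 Hz or 459.6 Hz.
A longer pipe has a lower fundamental; the adjustment lowers the air column's frequency.
The beat rate rose, so the adjustment moved the air column further from 451.4 Hz — it was already below the reference.

443.2 Hz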